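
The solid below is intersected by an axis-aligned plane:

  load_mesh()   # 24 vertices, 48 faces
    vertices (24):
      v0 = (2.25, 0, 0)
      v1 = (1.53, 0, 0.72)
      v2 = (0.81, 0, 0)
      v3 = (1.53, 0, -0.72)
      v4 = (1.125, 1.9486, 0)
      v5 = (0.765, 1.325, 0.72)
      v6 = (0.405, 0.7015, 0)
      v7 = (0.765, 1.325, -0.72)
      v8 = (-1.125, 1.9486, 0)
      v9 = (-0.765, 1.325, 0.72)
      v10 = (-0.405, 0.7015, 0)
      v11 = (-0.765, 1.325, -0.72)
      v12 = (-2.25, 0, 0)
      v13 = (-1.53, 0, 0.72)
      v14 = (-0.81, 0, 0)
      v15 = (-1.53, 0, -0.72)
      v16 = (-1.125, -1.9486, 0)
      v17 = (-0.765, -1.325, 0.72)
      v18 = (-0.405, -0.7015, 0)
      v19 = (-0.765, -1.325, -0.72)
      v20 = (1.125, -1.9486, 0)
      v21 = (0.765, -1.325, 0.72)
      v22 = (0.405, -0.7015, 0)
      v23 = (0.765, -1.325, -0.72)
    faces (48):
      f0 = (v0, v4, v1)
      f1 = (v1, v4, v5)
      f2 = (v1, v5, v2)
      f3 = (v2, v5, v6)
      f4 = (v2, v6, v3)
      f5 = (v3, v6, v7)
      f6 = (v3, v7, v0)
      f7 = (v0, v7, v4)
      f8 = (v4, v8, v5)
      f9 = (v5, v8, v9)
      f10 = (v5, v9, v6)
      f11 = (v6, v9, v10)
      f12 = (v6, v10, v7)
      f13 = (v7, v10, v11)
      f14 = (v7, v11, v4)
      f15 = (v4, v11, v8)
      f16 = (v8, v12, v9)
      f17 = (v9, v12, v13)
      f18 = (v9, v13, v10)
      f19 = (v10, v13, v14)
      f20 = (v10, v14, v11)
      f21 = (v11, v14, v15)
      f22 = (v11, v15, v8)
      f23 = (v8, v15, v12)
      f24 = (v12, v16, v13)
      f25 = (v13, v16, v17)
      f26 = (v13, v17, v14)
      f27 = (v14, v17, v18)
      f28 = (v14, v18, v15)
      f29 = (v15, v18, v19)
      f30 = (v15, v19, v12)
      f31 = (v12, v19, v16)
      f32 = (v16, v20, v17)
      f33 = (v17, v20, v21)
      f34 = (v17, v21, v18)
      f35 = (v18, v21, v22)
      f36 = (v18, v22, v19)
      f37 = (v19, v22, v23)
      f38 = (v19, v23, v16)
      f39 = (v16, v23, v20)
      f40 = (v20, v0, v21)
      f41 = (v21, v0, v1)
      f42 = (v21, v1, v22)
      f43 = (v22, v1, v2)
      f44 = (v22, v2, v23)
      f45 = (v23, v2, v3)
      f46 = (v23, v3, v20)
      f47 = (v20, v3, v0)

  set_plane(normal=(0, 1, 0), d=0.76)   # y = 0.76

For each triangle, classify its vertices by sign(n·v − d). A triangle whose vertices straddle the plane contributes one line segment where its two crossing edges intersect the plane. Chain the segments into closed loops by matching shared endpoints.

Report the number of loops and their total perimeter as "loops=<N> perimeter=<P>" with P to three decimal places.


Straddling triangles (18 of 48):
  (v0,v4,v1) [-+-] → (1.81122, 0.76, 0)–(1.37204, 0.76, 0.439183)  len=0.6211
  (v1,v4,v5) [-++] → (1.37204, 0.76, 0.439183)–(1.09121, 0.76, 0.72)  len=0.3971
  (v1,v5,v2) [-+-] → (1.09121, 0.76, 0.72)–(0.784189, 0.76, 0.412981)  len=0.4342
  (v2,v5,v6) [-+-] → (0.784189, 0.76, 0.412981)–(0.438777, 0.76, 0.0675541)  len=0.4885
  (v3,v6,v7) [--+] → (0.438777, 0.76, -0.0675541)–(1.09121, 0.76, -0.72)  len=0.9227
  (v3,v7,v0) [-+-] → (1.09121, 0.76, -0.72)–(1.39823, 0.76, -0.412981)  len=0.4342
  (v0,v7,v4) [-++] → (1.39823, 0.76, -0.412981)–(1.81122, 0.76, 0)  len=0.5841
  (v5,v9,v6) [++-] → (0.295225, 0.76, 0.0675541)–(0.438777, 0.76, 0.0675541)  len=0.1436
  (v6,v9,v10) [-+-] → (0.295225, 0.76, 0.0675541)–(-0.438777, 0.76, 0.0675541)  len=0.7340
  (v6,v10,v7) [--+] → (-0.295225, 0.76, -0.0675541)–(0.438777, 0.76, -0.0675541)  len=0.7340
  (v7,v10,v11) [+-+] → (-0.295225, 0.76, -0.0675541)–(-0.438777, 0.76, -0.0675541)  len=0.1436
  (v8,v12,v9) [+-+] → (-1.81122, 0.76, 0)–(-1.39823, 0.76, 0.412981)  len=0.5841
  (v9,v12,v13) [+--] → (-1.39823, 0.76, 0.412981)–(-1.09121, 0.76, 0.72)  len=0.4342
  (v9,v13,v10) [+--] → (-1.09121, 0.76, 0.72)–(-0.438777, 0.76, 0.0675541)  len=0.9227
  (v10,v14,v11) [--+] → (-0.784189, 0.76, -0.412981)–(-0.438777, 0.76, -0.0675541)  len=0.4885
  (v11,v14,v15) [+--] → (-0.784189, 0.76, -0.412981)–(-1.09121, 0.76, -0.72)  len=0.4342
  (v11,v15,v8) [+-+] → (-1.09121, 0.76, -0.72)–(-1.37204, 0.76, -0.439183)  len=0.3971
  (v8,v15,v12) [+--] → (-1.37204, 0.76, -0.439183)–(-1.81122, 0.76, 0)  len=0.6211

Chained into 1 loop(s):
  loop 1: 18 segments, perimeter = 9.5188
Total perimeter = 9.519

loops=1 perimeter=9.519


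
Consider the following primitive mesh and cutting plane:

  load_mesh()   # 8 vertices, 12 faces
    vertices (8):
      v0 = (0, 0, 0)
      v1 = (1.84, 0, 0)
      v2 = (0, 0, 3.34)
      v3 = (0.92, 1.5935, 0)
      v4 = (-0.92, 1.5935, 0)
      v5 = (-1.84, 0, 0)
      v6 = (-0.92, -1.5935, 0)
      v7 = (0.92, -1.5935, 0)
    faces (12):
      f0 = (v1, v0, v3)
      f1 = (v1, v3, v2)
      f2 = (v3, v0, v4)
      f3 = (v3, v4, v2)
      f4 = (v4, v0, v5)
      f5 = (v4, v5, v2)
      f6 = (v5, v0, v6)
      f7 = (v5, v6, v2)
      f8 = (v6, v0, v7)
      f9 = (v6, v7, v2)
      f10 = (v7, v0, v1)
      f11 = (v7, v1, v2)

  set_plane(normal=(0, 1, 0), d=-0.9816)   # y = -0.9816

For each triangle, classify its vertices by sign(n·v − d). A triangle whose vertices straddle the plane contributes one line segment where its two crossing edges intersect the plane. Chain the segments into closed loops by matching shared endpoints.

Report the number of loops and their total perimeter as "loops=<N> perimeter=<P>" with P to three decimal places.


loops=1 perimeter=6.609

Straddling triangles (6 of 12):
  (v5,v0,v6) [++-] → (-0.566722, -0.9816, 0)–(-1.27328, -0.9816, 0)  len=0.7066
  (v5,v6,v2) [+-+] → (-1.27328, -0.9816, 0)–(-0.566722, -0.9816, 1.28255)  len=1.4643
  (v6,v0,v7) [-+-] → (-0.566722, -0.9816, 0)–(0.566722, -0.9816, 0)  len=1.1334
  (v6,v7,v2) [--+] → (0.566722, -0.9816, 1.28255)–(-0.566722, -0.9816, 1.28255)  len=1.1334
  (v7,v0,v1) [-++] → (0.566722, -0.9816, 0)–(1.27328, -0.9816, 0)  len=0.7066
  (v7,v1,v2) [-++] → (1.27328, -0.9816, 0)–(0.566722, -0.9816, 1.28255)  len=1.4643

Chained into 1 loop(s):
  loop 1: 6 segments, perimeter = 6.6086
Total perimeter = 6.609


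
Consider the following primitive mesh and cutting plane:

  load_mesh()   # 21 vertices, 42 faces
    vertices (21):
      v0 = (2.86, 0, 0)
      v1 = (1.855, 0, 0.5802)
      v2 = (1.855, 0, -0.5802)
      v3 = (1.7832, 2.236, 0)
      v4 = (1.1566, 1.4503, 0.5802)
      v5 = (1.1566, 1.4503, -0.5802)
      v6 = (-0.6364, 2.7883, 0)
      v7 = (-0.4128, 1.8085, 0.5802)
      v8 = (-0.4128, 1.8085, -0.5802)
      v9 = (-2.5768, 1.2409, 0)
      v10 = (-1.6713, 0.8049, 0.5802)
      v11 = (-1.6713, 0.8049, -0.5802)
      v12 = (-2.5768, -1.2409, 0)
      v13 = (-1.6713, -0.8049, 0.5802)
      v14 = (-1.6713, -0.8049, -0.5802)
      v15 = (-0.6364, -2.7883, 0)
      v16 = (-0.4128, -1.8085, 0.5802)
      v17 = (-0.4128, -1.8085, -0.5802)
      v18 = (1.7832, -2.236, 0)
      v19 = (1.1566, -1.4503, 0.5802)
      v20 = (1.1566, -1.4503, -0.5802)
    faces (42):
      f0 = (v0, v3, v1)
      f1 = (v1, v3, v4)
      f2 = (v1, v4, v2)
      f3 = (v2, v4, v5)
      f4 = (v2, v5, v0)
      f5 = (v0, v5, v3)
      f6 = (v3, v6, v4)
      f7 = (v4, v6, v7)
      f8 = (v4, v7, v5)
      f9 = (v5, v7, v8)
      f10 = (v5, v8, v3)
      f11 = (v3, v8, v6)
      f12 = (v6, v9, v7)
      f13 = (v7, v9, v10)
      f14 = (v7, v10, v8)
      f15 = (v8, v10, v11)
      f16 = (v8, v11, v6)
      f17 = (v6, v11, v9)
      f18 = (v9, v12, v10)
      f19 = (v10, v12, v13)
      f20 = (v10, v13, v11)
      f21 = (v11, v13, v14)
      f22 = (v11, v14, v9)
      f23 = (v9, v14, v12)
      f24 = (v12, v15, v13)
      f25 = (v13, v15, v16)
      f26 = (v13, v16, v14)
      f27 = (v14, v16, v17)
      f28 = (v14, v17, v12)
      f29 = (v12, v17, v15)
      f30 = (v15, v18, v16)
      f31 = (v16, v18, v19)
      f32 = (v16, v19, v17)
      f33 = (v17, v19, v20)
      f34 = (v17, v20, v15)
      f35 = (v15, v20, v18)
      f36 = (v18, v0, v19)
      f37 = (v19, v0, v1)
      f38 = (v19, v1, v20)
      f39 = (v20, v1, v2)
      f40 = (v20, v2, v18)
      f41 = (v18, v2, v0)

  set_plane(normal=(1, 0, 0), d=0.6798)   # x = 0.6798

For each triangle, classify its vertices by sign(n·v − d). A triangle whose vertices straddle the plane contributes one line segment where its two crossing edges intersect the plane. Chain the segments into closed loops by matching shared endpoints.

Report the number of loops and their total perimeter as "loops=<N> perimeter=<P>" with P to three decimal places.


loops=2 perimeter=6.701

Straddling triangles (12 of 42):
  (v3,v6,v4) [+-+] → (0.6798, 2.48786, 0)–(0.6798, 1.80611, 0.425911)  len=0.8039
  (v4,v6,v7) [+--] → (0.6798, 1.80611, 0.425911)–(0.6798, 1.55912, 0.5802)  len=0.2912
  (v4,v7,v5) [+-+] → (0.6798, 1.55912, 0.5802)–(0.6798, 1.55912, -0.227658)  len=0.8079
  (v5,v7,v8) [+--] → (0.6798, 1.55912, -0.227658)–(0.6798, 1.55912, -0.5802)  len=0.3525
  (v5,v8,v3) [+-+] → (0.6798, 1.55912, -0.5802)–(0.6798, 2.0212, -0.291527)  len=0.5448
  (v3,v8,v6) [+--] → (0.6798, 2.0212, -0.291527)–(0.6798, 2.48786, 0)  len=0.5502
  (v15,v18,v16) [-+-] → (0.6798, -2.48786, 0)–(0.6798, -2.0212, 0.291527)  len=0.5502
  (v16,v18,v19) [-++] → (0.6798, -2.0212, 0.291527)–(0.6798, -1.55912, 0.5802)  len=0.5448
  (v16,v19,v17) [-+-] → (0.6798, -1.55912, 0.5802)–(0.6798, -1.55912, 0.227658)  len=0.3525
  (v17,v19,v20) [-++] → (0.6798, -1.55912, 0.227658)–(0.6798, -1.55912, -0.5802)  len=0.8079
  (v17,v20,v15) [-+-] → (0.6798, -1.55912, -0.5802)–(0.6798, -1.80611, -0.425911)  len=0.2912
  (v15,v20,v18) [-++] → (0.6798, -1.80611, -0.425911)–(0.6798, -2.48786, 0)  len=0.8039

Chained into 2 loop(s):
  loop 1: 6 segments, perimeter = 3.3505
  loop 2: 6 segments, perimeter = 3.3505
Total perimeter = 6.701


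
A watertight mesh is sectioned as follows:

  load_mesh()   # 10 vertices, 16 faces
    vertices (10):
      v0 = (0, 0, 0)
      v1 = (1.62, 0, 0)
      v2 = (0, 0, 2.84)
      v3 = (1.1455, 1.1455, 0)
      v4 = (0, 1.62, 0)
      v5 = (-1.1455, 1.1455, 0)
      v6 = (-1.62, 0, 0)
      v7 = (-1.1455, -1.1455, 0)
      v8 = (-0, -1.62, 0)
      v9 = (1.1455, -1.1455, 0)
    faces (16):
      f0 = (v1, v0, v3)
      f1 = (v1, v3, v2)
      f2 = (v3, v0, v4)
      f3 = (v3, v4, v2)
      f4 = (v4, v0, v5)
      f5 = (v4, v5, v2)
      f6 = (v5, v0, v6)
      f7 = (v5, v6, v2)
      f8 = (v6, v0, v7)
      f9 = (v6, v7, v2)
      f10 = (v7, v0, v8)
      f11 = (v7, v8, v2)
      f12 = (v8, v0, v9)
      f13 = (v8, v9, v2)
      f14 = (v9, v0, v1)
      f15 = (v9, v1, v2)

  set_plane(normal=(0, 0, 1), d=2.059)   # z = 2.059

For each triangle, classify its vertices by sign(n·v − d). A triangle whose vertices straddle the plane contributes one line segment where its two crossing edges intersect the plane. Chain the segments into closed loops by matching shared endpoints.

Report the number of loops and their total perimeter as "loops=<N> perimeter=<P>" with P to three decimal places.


loops=1 perimeter=2.728

Straddling triangles (8 of 16):
  (v1,v3,v2) [--+] → (0.315012, 0.315012, 2.059)–(0.4455, 0, 2.059)  len=0.3410
  (v3,v4,v2) [--+] → (0, 0.4455, 2.059)–(0.315012, 0.315012, 2.059)  len=0.3410
  (v4,v5,v2) [--+] → (-0.315012, 0.315012, 2.059)–(0, 0.4455, 2.059)  len=0.3410
  (v5,v6,v2) [--+] → (-0.4455, 0, 2.059)–(-0.315012, 0.315012, 2.059)  len=0.3410
  (v6,v7,v2) [--+] → (-0.315012, -0.315012, 2.059)–(-0.4455, 0, 2.059)  len=0.3410
  (v7,v8,v2) [--+] → (0, -0.4455, 2.059)–(-0.315012, -0.315012, 2.059)  len=0.3410
  (v8,v9,v2) [--+] → (0.315012, -0.315012, 2.059)–(0, -0.4455, 2.059)  len=0.3410
  (v9,v1,v2) [--+] → (0.4455, 0, 2.059)–(0.315012, -0.315012, 2.059)  len=0.3410

Chained into 1 loop(s):
  loop 1: 8 segments, perimeter = 2.7278
Total perimeter = 2.728


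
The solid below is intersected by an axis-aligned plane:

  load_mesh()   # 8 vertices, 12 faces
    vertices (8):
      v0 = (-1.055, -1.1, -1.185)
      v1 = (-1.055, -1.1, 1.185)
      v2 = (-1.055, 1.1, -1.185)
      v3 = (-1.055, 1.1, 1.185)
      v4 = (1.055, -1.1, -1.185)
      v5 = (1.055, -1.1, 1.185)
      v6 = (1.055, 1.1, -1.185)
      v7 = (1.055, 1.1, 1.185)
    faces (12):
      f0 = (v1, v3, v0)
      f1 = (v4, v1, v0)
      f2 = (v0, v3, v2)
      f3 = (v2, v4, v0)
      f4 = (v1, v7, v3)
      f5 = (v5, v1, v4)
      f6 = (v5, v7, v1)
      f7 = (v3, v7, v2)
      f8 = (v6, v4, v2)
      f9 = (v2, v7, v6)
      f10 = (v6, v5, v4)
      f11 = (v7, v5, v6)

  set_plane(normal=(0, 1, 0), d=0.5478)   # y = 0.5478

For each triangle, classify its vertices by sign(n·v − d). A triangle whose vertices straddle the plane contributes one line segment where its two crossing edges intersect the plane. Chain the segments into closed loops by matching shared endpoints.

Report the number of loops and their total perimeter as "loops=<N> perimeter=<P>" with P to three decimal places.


loops=1 perimeter=8.960

Straddling triangles (8 of 12):
  (v1,v3,v0) [-+-] → (-1.055, 0.5478, 1.185)–(-1.055, 0.5478, 0.59013)  len=0.5949
  (v0,v3,v2) [-++] → (-1.055, 0.5478, 0.59013)–(-1.055, 0.5478, -1.185)  len=1.7751
  (v2,v4,v0) [+--] → (-0.52539, 0.5478, -1.185)–(-1.055, 0.5478, -1.185)  len=0.5296
  (v1,v7,v3) [-++] → (0.52539, 0.5478, 1.185)–(-1.055, 0.5478, 1.185)  len=1.5804
  (v5,v7,v1) [-+-] → (1.055, 0.5478, 1.185)–(0.52539, 0.5478, 1.185)  len=0.5296
  (v6,v4,v2) [+-+] → (1.055, 0.5478, -1.185)–(-0.52539, 0.5478, -1.185)  len=1.5804
  (v6,v5,v4) [+--] → (1.055, 0.5478, -0.59013)–(1.055, 0.5478, -1.185)  len=0.5949
  (v7,v5,v6) [+-+] → (1.055, 0.5478, 1.185)–(1.055, 0.5478, -0.59013)  len=1.7751

Chained into 1 loop(s):
  loop 1: 8 segments, perimeter = 8.9600
Total perimeter = 8.960


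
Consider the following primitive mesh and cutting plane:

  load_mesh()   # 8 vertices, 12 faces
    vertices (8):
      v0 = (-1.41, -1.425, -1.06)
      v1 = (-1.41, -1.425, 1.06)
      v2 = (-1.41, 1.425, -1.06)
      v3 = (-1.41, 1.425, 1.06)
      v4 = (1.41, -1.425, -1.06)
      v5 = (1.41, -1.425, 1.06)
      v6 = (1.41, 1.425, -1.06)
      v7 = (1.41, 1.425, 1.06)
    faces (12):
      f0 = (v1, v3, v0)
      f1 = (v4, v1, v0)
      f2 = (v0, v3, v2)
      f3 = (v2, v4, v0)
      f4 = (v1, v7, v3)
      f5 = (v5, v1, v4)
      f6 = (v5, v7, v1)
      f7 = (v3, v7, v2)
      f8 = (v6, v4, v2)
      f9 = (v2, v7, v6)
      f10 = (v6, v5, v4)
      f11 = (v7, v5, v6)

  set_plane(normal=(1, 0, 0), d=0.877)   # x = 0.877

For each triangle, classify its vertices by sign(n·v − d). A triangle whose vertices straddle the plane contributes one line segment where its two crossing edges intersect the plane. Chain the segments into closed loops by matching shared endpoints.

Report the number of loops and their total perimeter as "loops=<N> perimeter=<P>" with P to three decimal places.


loops=1 perimeter=9.940

Straddling triangles (8 of 12):
  (v4,v1,v0) [+--] → (0.877, -1.425, -0.659305)–(0.877, -1.425, -1.06)  len=0.4007
  (v2,v4,v0) [-+-] → (0.877, -0.88633, -1.06)–(0.877, -1.425, -1.06)  len=0.5387
  (v1,v7,v3) [-+-] → (0.877, 0.88633, 1.06)–(0.877, 1.425, 1.06)  len=0.5387
  (v5,v1,v4) [+-+] → (0.877, -1.425, 1.06)–(0.877, -1.425, -0.659305)  len=1.7193
  (v5,v7,v1) [++-] → (0.877, 0.88633, 1.06)–(0.877, -1.425, 1.06)  len=2.3113
  (v3,v7,v2) [-+-] → (0.877, 1.425, 1.06)–(0.877, 1.425, 0.659305)  len=0.4007
  (v6,v4,v2) [++-] → (0.877, -0.88633, -1.06)–(0.877, 1.425, -1.06)  len=2.3113
  (v2,v7,v6) [-++] → (0.877, 1.425, 0.659305)–(0.877, 1.425, -1.06)  len=1.7193

Chained into 1 loop(s):
  loop 1: 8 segments, perimeter = 9.9400
Total perimeter = 9.940


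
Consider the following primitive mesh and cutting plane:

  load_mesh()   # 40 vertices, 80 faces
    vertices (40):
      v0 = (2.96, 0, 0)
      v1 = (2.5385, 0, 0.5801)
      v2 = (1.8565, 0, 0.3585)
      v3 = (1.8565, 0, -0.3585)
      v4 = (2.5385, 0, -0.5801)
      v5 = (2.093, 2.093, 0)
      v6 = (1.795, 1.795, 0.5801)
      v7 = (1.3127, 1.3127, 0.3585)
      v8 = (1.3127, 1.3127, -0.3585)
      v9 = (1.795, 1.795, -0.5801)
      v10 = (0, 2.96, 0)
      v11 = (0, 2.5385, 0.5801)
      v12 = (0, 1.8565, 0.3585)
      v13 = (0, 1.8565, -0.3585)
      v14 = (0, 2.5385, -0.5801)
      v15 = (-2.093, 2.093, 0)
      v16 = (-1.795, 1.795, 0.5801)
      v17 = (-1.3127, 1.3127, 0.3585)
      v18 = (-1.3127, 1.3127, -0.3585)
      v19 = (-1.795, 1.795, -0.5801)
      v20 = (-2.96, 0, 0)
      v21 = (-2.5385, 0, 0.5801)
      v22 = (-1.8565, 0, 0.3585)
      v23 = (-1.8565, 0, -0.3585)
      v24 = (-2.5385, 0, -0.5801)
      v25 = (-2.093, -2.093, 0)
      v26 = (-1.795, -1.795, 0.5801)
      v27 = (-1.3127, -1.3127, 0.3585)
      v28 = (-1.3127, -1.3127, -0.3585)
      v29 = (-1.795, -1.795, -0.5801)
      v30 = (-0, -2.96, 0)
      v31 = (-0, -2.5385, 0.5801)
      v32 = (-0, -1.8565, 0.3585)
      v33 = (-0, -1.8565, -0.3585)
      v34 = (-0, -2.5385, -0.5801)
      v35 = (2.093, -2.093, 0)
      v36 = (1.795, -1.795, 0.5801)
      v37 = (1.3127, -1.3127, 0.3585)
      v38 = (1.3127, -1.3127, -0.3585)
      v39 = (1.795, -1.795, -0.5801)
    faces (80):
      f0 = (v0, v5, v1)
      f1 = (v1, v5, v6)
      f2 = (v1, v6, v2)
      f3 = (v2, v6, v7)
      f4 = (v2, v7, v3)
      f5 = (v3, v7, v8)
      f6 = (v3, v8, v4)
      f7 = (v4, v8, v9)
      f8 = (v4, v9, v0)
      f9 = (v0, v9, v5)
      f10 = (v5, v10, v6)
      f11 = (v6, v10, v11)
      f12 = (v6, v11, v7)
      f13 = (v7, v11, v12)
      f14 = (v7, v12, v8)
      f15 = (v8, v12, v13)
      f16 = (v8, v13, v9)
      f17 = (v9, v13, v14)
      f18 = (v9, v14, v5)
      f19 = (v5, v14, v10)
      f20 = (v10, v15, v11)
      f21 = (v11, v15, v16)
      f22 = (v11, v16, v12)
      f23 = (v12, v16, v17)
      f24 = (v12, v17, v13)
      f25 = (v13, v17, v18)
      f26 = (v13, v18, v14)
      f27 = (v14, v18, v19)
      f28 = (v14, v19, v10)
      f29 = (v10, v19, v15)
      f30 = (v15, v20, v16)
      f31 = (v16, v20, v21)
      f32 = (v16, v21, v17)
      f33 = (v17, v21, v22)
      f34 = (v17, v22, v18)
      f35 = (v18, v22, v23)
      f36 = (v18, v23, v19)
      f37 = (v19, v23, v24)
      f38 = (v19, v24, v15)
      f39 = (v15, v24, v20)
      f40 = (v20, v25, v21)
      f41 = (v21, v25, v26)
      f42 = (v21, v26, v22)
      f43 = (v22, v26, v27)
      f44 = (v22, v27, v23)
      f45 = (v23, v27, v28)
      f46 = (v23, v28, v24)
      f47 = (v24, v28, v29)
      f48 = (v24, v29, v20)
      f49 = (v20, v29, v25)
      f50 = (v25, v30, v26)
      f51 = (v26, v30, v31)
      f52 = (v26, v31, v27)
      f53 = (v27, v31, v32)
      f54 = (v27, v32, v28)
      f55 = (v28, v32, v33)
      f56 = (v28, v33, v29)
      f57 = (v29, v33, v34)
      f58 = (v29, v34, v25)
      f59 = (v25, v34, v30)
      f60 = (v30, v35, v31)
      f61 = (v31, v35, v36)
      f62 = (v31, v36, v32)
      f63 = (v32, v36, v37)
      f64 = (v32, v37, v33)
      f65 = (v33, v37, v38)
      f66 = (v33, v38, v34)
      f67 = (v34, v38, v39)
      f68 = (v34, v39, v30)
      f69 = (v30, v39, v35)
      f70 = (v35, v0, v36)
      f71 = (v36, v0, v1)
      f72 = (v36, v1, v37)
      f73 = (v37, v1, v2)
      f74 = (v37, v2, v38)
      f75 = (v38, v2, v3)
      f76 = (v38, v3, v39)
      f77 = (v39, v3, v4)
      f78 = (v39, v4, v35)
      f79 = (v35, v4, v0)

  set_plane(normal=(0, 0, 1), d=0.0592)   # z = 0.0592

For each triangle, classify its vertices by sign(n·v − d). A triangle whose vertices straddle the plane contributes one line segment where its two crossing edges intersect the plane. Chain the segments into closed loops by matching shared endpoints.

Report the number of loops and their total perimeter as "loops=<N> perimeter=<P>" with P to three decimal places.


loops=2 perimeter=29.227

Straddling triangles (32 of 80):
  (v0,v5,v1) [--+] → (2.13846, 1.87941, 0.0592)–(2.91699, 0, 0.0592)  len=2.0343
  (v1,v5,v6) [+-+] → (2.13846, 1.87941, 0.0592)–(2.06259, 2.06259, 0.0592)  len=0.1983
  (v2,v7,v3) [++-] → (1.5397, 0.764735, 0.0592)–(1.8565, 0, 0.0592)  len=0.8278
  (v3,v7,v8) [-+-] → (1.5397, 0.764735, 0.0592)–(1.3127, 1.3127, 0.0592)  len=0.5931
  (v5,v10,v6) [--+] → (0.183182, 2.84111, 0.0592)–(2.06259, 2.06259, 0.0592)  len=2.0343
  (v6,v10,v11) [+-+] → (0.183182, 2.84111, 0.0592)–(0, 2.91699, 0.0592)  len=0.1983
  (v7,v12,v8) [++-] → (0.547965, 1.6295, 0.0592)–(1.3127, 1.3127, 0.0592)  len=0.8278
  (v8,v12,v13) [-+-] → (0.547965, 1.6295, 0.0592)–(0, 1.8565, 0.0592)  len=0.5931
  (v10,v15,v11) [--+] → (-1.87941, 2.13846, 0.0592)–(0, 2.91699, 0.0592)  len=2.0343
  (v11,v15,v16) [+-+] → (-1.87941, 2.13846, 0.0592)–(-2.06259, 2.06259, 0.0592)  len=0.1983
  (v12,v17,v13) [++-] → (-0.764735, 1.5397, 0.0592)–(0, 1.8565, 0.0592)  len=0.8278
  (v13,v17,v18) [-+-] → (-0.764735, 1.5397, 0.0592)–(-1.3127, 1.3127, 0.0592)  len=0.5931
  (v15,v20,v16) [--+] → (-2.84111, 0.183182, 0.0592)–(-2.06259, 2.06259, 0.0592)  len=2.0343
  (v16,v20,v21) [+-+] → (-2.84111, 0.183182, 0.0592)–(-2.91699, 0, 0.0592)  len=0.1983
  (v17,v22,v18) [++-] → (-1.6295, 0.547965, 0.0592)–(-1.3127, 1.3127, 0.0592)  len=0.8278
  (v18,v22,v23) [-+-] → (-1.6295, 0.547965, 0.0592)–(-1.8565, 0, 0.0592)  len=0.5931
  (v20,v25,v21) [--+] → (-2.13846, -1.87941, 0.0592)–(-2.91699, 0, 0.0592)  len=2.0343
  (v21,v25,v26) [+-+] → (-2.13846, -1.87941, 0.0592)–(-2.06259, -2.06259, 0.0592)  len=0.1983
  (v22,v27,v23) [++-] → (-1.5397, -0.764735, 0.0592)–(-1.8565, 0, 0.0592)  len=0.8278
  (v23,v27,v28) [-+-] → (-1.5397, -0.764735, 0.0592)–(-1.3127, -1.3127, 0.0592)  len=0.5931
  (v25,v30,v26) [--+] → (-0.183182, -2.84111, 0.0592)–(-2.06259, -2.06259, 0.0592)  len=2.0343
  (v26,v30,v31) [+-+] → (-0.183182, -2.84111, 0.0592)–(0, -2.91699, 0.0592)  len=0.1983
  (v27,v32,v28) [++-] → (-0.547965, -1.6295, 0.0592)–(-1.3127, -1.3127, 0.0592)  len=0.8278
  (v28,v32,v33) [-+-] → (-0.547965, -1.6295, 0.0592)–(0, -1.8565, 0.0592)  len=0.5931
  (v30,v35,v31) [--+] → (1.87941, -2.13846, 0.0592)–(0, -2.91699, 0.0592)  len=2.0343
  (v31,v35,v36) [+-+] → (1.87941, -2.13846, 0.0592)–(2.06259, -2.06259, 0.0592)  len=0.1983
  (v32,v37,v33) [++-] → (0.764735, -1.5397, 0.0592)–(0, -1.8565, 0.0592)  len=0.8278
  (v33,v37,v38) [-+-] → (0.764735, -1.5397, 0.0592)–(1.3127, -1.3127, 0.0592)  len=0.5931
  (v35,v0,v36) [--+] → (2.84111, -0.183182, 0.0592)–(2.06259, -2.06259, 0.0592)  len=2.0343
  (v36,v0,v1) [+-+] → (2.84111, -0.183182, 0.0592)–(2.91699, 0, 0.0592)  len=0.1983
  (v37,v2,v38) [++-] → (1.6295, -0.547965, 0.0592)–(1.3127, -1.3127, 0.0592)  len=0.8278
  (v38,v2,v3) [-+-] → (1.6295, -0.547965, 0.0592)–(1.8565, 0, 0.0592)  len=0.5931

Chained into 2 loop(s):
  loop 1: 16 segments, perimeter = 17.8604
  loop 2: 16 segments, perimeter = 11.3670
Total perimeter = 29.227


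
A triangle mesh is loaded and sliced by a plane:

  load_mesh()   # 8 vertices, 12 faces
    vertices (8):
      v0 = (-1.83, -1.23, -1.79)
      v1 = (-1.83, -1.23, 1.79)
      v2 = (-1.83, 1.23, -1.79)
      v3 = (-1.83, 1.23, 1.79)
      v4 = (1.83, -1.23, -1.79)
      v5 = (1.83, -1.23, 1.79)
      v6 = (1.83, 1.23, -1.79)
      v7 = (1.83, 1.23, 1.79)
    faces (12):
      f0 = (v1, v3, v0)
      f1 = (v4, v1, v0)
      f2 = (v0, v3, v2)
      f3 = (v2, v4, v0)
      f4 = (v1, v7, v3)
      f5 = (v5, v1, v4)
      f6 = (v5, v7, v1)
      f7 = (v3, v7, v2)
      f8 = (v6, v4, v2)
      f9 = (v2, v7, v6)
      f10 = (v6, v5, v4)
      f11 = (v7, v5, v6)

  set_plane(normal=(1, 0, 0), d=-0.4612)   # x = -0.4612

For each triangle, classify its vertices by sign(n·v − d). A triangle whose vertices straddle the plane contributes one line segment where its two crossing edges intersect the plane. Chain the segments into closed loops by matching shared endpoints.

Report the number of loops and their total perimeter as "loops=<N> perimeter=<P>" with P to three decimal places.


Straddling triangles (8 of 12):
  (v4,v1,v0) [+--] → (-0.4612, -1.23, 0.451119)–(-0.4612, -1.23, -1.79)  len=2.2411
  (v2,v4,v0) [-+-] → (-0.4612, 0.309987, -1.79)–(-0.4612, -1.23, -1.79)  len=1.5400
  (v1,v7,v3) [-+-] → (-0.4612, -0.309987, 1.79)–(-0.4612, 1.23, 1.79)  len=1.5400
  (v5,v1,v4) [+-+] → (-0.4612, -1.23, 1.79)–(-0.4612, -1.23, 0.451119)  len=1.3389
  (v5,v7,v1) [++-] → (-0.4612, -0.309987, 1.79)–(-0.4612, -1.23, 1.79)  len=0.9200
  (v3,v7,v2) [-+-] → (-0.4612, 1.23, 1.79)–(-0.4612, 1.23, -0.451119)  len=2.2411
  (v6,v4,v2) [++-] → (-0.4612, 0.309987, -1.79)–(-0.4612, 1.23, -1.79)  len=0.9200
  (v2,v7,v6) [-++] → (-0.4612, 1.23, -0.451119)–(-0.4612, 1.23, -1.79)  len=1.3389

Chained into 1 loop(s):
  loop 1: 8 segments, perimeter = 12.0800
Total perimeter = 12.080

loops=1 perimeter=12.080


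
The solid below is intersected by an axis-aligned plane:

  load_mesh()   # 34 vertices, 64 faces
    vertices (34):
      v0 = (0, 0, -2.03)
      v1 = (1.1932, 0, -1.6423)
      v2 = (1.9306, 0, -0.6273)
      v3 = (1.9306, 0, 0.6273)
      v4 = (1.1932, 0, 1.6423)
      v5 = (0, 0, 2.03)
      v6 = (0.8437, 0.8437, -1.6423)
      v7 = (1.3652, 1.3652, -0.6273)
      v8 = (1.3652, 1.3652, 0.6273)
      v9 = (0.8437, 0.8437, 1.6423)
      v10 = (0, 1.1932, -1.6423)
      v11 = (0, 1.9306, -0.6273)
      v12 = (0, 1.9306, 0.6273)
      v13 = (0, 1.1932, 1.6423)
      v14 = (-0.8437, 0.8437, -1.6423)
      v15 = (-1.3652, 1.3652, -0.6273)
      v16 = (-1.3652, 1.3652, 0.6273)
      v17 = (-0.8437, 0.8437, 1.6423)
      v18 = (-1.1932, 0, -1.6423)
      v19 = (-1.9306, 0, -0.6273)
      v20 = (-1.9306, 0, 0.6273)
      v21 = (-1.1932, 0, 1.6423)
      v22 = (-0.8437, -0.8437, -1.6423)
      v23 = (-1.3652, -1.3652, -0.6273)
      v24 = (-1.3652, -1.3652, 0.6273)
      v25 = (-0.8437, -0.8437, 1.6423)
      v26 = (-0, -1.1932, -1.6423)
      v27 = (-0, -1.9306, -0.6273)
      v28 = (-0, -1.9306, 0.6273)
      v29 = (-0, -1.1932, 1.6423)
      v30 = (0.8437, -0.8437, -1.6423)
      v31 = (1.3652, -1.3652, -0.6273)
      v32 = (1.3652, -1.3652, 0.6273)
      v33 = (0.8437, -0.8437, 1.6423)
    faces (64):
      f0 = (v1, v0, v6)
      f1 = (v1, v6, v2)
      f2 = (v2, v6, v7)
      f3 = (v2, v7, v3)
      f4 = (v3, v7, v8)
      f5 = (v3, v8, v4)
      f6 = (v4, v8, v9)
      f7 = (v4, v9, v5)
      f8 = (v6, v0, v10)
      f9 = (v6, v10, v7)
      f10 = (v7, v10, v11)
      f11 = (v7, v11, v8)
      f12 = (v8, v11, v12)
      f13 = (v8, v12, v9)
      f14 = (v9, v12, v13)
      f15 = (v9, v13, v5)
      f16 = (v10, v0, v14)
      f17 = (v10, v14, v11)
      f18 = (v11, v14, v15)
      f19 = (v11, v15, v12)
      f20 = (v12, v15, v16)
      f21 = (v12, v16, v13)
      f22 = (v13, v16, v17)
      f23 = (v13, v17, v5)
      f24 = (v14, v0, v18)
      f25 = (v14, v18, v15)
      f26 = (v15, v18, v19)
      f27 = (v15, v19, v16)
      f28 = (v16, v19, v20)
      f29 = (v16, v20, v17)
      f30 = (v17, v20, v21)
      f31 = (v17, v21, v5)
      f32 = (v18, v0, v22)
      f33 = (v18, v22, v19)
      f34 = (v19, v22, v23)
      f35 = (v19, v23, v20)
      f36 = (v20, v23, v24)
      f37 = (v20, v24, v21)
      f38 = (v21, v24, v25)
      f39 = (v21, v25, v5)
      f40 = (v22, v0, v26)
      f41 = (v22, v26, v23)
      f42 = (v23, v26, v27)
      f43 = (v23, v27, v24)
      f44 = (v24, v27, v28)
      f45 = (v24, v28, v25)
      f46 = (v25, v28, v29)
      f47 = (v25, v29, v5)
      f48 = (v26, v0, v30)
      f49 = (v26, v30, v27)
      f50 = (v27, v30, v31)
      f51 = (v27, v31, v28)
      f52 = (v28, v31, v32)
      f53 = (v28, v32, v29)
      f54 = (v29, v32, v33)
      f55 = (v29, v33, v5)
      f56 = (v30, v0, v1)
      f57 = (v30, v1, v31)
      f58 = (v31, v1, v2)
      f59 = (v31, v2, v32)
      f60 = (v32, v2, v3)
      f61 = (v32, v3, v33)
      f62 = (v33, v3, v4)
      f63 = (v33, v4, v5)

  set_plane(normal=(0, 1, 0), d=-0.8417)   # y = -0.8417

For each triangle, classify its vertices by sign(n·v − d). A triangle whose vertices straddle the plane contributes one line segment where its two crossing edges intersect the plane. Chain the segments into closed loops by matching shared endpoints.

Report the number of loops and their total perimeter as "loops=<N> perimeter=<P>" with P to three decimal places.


loops=1 perimeter=10.937

Straddling triangles (20 of 64):
  (v18,v0,v22) [++-] → (-0.8417, -0.8417, -1.64322)–(-0.844528, -0.8417, -1.6423)  len=0.0030
  (v18,v22,v19) [+-+] → (-0.844528, -0.8417, -1.6423)–(-0.846277, -0.8417, -1.63989)  len=0.0030
  (v19,v22,v23) [+--] → (-0.846277, -0.8417, -1.63989)–(-1.58201, -0.8417, -0.6273)  len=1.2517
  (v19,v23,v20) [+-+] → (-1.58201, -0.8417, -0.6273)–(-1.58201, -0.8417, -0.146211)  len=0.4811
  (v20,v23,v24) [+--] → (-1.58201, -0.8417, -0.146211)–(-1.58201, -0.8417, 0.6273)  len=0.7735
  (v20,v24,v21) [+-+] → (-1.58201, -0.8417, 0.6273)–(-1.29924, -0.8417, 1.01651)  len=0.4811
  (v21,v24,v25) [+--] → (-1.29924, -0.8417, 1.01651)–(-0.844528, -0.8417, 1.6423)  len=0.7735
  (v21,v25,v5) [+-+] → (-0.844528, -0.8417, 1.6423)–(-0.8417, -0.8417, 1.64322)  len=0.0030
  (v22,v0,v26) [-+-] → (-0.8417, -0.8417, -1.64322)–(0, -0.8417, -1.75651)  len=0.8493
  (v25,v29,v5) [--+] → (0, -0.8417, 1.75651)–(-0.8417, -0.8417, 1.64322)  len=0.8493
  (v26,v0,v30) [-+-] → (0, -0.8417, -1.75651)–(0.8417, -0.8417, -1.64322)  len=0.8493
  (v29,v33,v5) [--+] → (0.8417, -0.8417, 1.64322)–(0, -0.8417, 1.75651)  len=0.8493
  (v30,v0,v1) [-++] → (0.8417, -0.8417, -1.64322)–(0.844528, -0.8417, -1.6423)  len=0.0030
  (v30,v1,v31) [-+-] → (0.844528, -0.8417, -1.6423)–(1.29924, -0.8417, -1.01651)  len=0.7735
  (v31,v1,v2) [-++] → (1.29924, -0.8417, -1.01651)–(1.58201, -0.8417, -0.6273)  len=0.4811
  (v31,v2,v32) [-+-] → (1.58201, -0.8417, -0.6273)–(1.58201, -0.8417, 0.146211)  len=0.7735
  (v32,v2,v3) [-++] → (1.58201, -0.8417, 0.146211)–(1.58201, -0.8417, 0.6273)  len=0.4811
  (v32,v3,v33) [-+-] → (1.58201, -0.8417, 0.6273)–(0.846277, -0.8417, 1.63989)  len=1.2517
  (v33,v3,v4) [-++] → (0.846277, -0.8417, 1.63989)–(0.844528, -0.8417, 1.6423)  len=0.0030
  (v33,v4,v5) [-++] → (0.844528, -0.8417, 1.6423)–(0.8417, -0.8417, 1.64322)  len=0.0030

Chained into 1 loop(s):
  loop 1: 20 segments, perimeter = 10.9368
Total perimeter = 10.937


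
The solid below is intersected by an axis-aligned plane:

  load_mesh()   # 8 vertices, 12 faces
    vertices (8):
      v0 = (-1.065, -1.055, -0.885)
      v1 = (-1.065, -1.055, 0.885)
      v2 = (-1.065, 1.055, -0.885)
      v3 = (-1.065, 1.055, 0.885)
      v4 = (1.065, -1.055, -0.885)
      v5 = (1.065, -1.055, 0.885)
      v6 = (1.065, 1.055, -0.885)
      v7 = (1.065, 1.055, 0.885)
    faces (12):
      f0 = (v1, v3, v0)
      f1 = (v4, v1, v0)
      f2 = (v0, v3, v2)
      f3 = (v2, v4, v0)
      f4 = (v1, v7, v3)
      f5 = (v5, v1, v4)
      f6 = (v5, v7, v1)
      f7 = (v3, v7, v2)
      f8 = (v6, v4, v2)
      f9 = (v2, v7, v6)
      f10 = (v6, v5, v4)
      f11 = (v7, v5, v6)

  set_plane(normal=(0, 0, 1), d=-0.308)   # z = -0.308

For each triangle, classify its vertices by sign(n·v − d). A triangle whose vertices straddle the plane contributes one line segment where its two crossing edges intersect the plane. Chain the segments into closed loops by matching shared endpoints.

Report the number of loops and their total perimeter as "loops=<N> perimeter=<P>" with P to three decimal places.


Straddling triangles (8 of 12):
  (v1,v3,v0) [++-] → (-1.065, -0.367164, -0.308)–(-1.065, -1.055, -0.308)  len=0.6878
  (v4,v1,v0) [-+-] → (0.370644, -1.055, -0.308)–(-1.065, -1.055, -0.308)  len=1.4356
  (v0,v3,v2) [-+-] → (-1.065, -0.367164, -0.308)–(-1.065, 1.055, -0.308)  len=1.4222
  (v5,v1,v4) [++-] → (0.370644, -1.055, -0.308)–(1.065, -1.055, -0.308)  len=0.6944
  (v3,v7,v2) [++-] → (-0.370644, 1.055, -0.308)–(-1.065, 1.055, -0.308)  len=0.6944
  (v2,v7,v6) [-+-] → (-0.370644, 1.055, -0.308)–(1.065, 1.055, -0.308)  len=1.4356
  (v6,v5,v4) [-+-] → (1.065, 0.367164, -0.308)–(1.065, -1.055, -0.308)  len=1.4222
  (v7,v5,v6) [++-] → (1.065, 0.367164, -0.308)–(1.065, 1.055, -0.308)  len=0.6878

Chained into 1 loop(s):
  loop 1: 8 segments, perimeter = 8.4800
Total perimeter = 8.480

loops=1 perimeter=8.480


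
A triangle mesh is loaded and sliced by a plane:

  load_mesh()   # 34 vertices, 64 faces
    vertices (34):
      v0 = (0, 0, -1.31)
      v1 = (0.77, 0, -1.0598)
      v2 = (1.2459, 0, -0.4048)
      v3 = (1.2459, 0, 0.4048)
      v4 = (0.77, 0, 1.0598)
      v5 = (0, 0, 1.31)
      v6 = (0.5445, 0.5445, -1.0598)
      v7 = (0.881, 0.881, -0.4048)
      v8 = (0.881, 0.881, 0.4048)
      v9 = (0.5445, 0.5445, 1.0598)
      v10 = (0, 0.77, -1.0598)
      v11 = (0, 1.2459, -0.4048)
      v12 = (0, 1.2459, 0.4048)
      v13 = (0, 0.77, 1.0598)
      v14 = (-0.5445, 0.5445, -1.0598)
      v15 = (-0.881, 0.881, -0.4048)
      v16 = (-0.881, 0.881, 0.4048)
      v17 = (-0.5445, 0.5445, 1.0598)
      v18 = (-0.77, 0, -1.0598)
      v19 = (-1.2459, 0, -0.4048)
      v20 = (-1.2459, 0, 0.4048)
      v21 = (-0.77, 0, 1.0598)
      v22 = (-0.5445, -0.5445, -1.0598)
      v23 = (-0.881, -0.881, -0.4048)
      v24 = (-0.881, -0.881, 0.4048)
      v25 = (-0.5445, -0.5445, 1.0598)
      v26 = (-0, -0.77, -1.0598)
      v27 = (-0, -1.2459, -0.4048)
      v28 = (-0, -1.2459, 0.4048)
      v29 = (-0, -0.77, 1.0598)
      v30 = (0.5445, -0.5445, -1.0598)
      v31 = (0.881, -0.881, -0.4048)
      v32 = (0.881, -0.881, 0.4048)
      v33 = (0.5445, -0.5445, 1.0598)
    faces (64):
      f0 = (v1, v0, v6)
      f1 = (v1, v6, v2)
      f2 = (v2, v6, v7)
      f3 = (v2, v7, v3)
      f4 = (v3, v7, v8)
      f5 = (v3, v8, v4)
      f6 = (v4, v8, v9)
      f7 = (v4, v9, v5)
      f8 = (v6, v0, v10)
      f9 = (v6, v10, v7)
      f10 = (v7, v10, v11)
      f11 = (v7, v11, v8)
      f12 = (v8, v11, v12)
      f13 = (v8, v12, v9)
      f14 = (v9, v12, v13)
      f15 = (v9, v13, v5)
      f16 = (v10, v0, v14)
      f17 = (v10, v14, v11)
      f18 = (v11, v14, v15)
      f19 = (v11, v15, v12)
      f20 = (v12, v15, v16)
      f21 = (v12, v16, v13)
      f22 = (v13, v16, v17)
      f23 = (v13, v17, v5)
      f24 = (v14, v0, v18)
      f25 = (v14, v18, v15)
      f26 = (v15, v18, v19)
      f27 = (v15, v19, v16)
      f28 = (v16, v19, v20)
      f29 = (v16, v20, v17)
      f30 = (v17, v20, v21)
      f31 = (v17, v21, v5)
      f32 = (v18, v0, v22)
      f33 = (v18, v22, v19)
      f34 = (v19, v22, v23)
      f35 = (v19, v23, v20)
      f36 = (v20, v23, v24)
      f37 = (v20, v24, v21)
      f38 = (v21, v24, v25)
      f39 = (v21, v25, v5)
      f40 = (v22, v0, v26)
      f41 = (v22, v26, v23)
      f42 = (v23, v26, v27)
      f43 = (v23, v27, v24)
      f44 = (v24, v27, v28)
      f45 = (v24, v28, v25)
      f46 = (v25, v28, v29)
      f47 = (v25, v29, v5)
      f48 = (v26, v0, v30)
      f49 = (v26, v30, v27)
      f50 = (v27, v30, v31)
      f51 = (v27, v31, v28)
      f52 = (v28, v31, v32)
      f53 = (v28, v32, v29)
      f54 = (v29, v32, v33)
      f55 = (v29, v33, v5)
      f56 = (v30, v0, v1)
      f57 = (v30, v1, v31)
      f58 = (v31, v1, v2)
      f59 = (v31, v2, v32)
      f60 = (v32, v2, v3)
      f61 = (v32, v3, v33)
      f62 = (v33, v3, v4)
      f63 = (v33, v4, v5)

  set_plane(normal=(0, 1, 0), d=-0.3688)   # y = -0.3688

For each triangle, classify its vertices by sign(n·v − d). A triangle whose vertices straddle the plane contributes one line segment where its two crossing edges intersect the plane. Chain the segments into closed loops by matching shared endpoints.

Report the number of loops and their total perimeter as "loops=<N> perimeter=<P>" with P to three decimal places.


Straddling triangles (20 of 64):
  (v18,v0,v22) [++-] → (-0.3688, -0.3688, -1.14053)–(-0.617265, -0.3688, -1.0598)  len=0.2613
  (v18,v22,v19) [+-+] → (-0.617265, -0.3688, -1.0598)–(-0.770829, -0.3688, -0.848444)  len=0.2613
  (v19,v22,v23) [+--] → (-0.770829, -0.3688, -0.848444)–(-1.09315, -0.3688, -0.4048)  len=0.5484
  (v19,v23,v20) [+-+] → (-1.09315, -0.3688, -0.4048)–(-1.09315, -0.3688, 0.0658891)  len=0.4707
  (v20,v23,v24) [+--] → (-1.09315, -0.3688, 0.0658891)–(-1.09315, -0.3688, 0.4048)  len=0.3389
  (v20,v24,v21) [+-+] → (-1.09315, -0.3688, 0.4048)–(-0.816466, -0.3688, 0.785607)  len=0.4707
  (v21,v24,v25) [+--] → (-0.816466, -0.3688, 0.785607)–(-0.617265, -0.3688, 1.0598)  len=0.3389
  (v21,v25,v5) [+-+] → (-0.617265, -0.3688, 1.0598)–(-0.3688, -0.3688, 1.14053)  len=0.2613
  (v22,v0,v26) [-+-] → (-0.3688, -0.3688, -1.14053)–(0, -0.3688, -1.19016)  len=0.3721
  (v25,v29,v5) [--+] → (0, -0.3688, 1.19016)–(-0.3688, -0.3688, 1.14053)  len=0.3721
  (v26,v0,v30) [-+-] → (0, -0.3688, -1.19016)–(0.3688, -0.3688, -1.14053)  len=0.3721
  (v29,v33,v5) [--+] → (0.3688, -0.3688, 1.14053)–(0, -0.3688, 1.19016)  len=0.3721
  (v30,v0,v1) [-++] → (0.3688, -0.3688, -1.14053)–(0.617265, -0.3688, -1.0598)  len=0.2613
  (v30,v1,v31) [-+-] → (0.617265, -0.3688, -1.0598)–(0.816466, -0.3688, -0.785607)  len=0.3389
  (v31,v1,v2) [-++] → (0.816466, -0.3688, -0.785607)–(1.09315, -0.3688, -0.4048)  len=0.4707
  (v31,v2,v32) [-+-] → (1.09315, -0.3688, -0.4048)–(1.09315, -0.3688, -0.0658891)  len=0.3389
  (v32,v2,v3) [-++] → (1.09315, -0.3688, -0.0658891)–(1.09315, -0.3688, 0.4048)  len=0.4707
  (v32,v3,v33) [-+-] → (1.09315, -0.3688, 0.4048)–(0.770829, -0.3688, 0.848444)  len=0.5484
  (v33,v3,v4) [-++] → (0.770829, -0.3688, 0.848444)–(0.617265, -0.3688, 1.0598)  len=0.2613
  (v33,v4,v5) [-++] → (0.617265, -0.3688, 1.0598)–(0.3688, -0.3688, 1.14053)  len=0.2613

Chained into 1 loop(s):
  loop 1: 20 segments, perimeter = 7.3912
Total perimeter = 7.391

loops=1 perimeter=7.391


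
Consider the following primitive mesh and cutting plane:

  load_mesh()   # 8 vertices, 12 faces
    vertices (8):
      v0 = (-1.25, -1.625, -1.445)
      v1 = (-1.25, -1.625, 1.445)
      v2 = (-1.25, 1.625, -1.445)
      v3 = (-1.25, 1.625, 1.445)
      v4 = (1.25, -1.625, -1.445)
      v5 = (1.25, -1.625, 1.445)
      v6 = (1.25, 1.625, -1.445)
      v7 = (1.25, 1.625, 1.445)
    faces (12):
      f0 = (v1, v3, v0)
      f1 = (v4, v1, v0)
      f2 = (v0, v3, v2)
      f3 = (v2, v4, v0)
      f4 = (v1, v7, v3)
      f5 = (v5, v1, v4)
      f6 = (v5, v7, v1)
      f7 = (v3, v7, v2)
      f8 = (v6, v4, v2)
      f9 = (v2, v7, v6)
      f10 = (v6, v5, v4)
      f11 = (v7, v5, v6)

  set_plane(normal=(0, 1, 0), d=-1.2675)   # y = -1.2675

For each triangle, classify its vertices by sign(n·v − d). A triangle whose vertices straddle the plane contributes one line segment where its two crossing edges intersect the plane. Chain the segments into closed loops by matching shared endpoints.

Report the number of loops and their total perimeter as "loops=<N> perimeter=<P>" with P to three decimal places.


loops=1 perimeter=10.780

Straddling triangles (8 of 12):
  (v1,v3,v0) [-+-] → (-1.25, -1.2675, 1.445)–(-1.25, -1.2675, -1.1271)  len=2.5721
  (v0,v3,v2) [-++] → (-1.25, -1.2675, -1.1271)–(-1.25, -1.2675, -1.445)  len=0.3179
  (v2,v4,v0) [+--] → (0.975, -1.2675, -1.445)–(-1.25, -1.2675, -1.445)  len=2.2250
  (v1,v7,v3) [-++] → (-0.975, -1.2675, 1.445)–(-1.25, -1.2675, 1.445)  len=0.2750
  (v5,v7,v1) [-+-] → (1.25, -1.2675, 1.445)–(-0.975, -1.2675, 1.445)  len=2.2250
  (v6,v4,v2) [+-+] → (1.25, -1.2675, -1.445)–(0.975, -1.2675, -1.445)  len=0.2750
  (v6,v5,v4) [+--] → (1.25, -1.2675, 1.1271)–(1.25, -1.2675, -1.445)  len=2.5721
  (v7,v5,v6) [+-+] → (1.25, -1.2675, 1.445)–(1.25, -1.2675, 1.1271)  len=0.3179

Chained into 1 loop(s):
  loop 1: 8 segments, perimeter = 10.7800
Total perimeter = 10.780


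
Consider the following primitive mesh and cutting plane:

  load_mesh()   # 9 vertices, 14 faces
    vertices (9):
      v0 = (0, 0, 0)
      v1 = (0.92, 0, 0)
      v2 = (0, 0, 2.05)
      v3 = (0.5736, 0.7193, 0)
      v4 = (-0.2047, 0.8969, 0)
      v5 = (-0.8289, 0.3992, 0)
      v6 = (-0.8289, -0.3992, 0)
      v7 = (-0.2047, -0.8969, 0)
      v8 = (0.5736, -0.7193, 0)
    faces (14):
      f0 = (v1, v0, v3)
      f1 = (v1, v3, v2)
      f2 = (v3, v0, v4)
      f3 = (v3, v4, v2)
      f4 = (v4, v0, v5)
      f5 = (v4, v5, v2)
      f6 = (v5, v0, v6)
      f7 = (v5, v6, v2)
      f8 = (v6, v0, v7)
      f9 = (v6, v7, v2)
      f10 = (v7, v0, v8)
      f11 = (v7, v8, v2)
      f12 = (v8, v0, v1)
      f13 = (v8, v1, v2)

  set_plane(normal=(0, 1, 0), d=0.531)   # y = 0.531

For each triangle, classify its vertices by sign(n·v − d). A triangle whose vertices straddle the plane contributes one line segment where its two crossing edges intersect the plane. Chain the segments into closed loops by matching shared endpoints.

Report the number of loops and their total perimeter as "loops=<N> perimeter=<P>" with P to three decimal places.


loops=1 perimeter=3.535

Straddling triangles (6 of 14):
  (v1,v0,v3) [--+] → (0.423442, 0.531, 0)–(0.664281, 0.531, 0)  len=0.2408
  (v1,v3,v2) [-+-] → (0.664281, 0.531, 0)–(0.423442, 0.531, 0.536654)  len=0.5882
  (v3,v0,v4) [+-+] → (0.423442, 0.531, 0)–(-0.12119, 0.531, 0)  len=0.5446
  (v3,v4,v2) [++-] → (-0.12119, 0.531, 0.83632)–(0.423442, 0.531, 0.536654)  len=0.6216
  (v4,v0,v5) [+--] → (-0.12119, 0.531, 0)–(-0.663601, 0.531, 0)  len=0.5424
  (v4,v5,v2) [+--] → (-0.663601, 0.531, 0)–(-0.12119, 0.531, 0.83632)  len=0.9968

Chained into 1 loop(s):
  loop 1: 6 segments, perimeter = 3.5345
Total perimeter = 3.535
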